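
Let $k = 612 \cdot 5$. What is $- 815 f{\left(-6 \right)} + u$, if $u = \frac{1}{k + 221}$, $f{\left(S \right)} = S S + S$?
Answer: $- \frac{80220449}{3281} \approx -24450.0$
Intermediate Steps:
$k = 3060$
$f{\left(S \right)} = S + S^{2}$ ($f{\left(S \right)} = S^{2} + S = S + S^{2}$)
$u = \frac{1}{3281}$ ($u = \frac{1}{3060 + 221} = \frac{1}{3281} \approx 0.00030479$)
$- 815 f{\left(-6 \right)} + u = - 815 \left(- 6 \left(1 - 6\right)\right) + \frac{1}{3281} = - 815 \left(\left(-6\right) \left(-5\right)\right) + \frac{1}{3281} = \left(-815\right) 30 + \frac{1}{3281} = -24450 + \frac{1}{3281} = - \frac{80220449}{3281}$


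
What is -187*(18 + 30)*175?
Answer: -1570800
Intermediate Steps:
-187*(18 + 30)*175 = -187*48*175 = -8976*175 = -1570800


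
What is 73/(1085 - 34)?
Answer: 73/1051 ≈ 0.069458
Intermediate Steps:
73/(1085 - 34) = 73/1051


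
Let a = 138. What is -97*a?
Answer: -13386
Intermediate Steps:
-97*a = -97*138 = -13386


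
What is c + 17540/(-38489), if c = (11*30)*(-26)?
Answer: -330253160/38489 ≈ -8580.5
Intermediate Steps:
c = -8580 (c = 330*(-26) = -8580)
c + 17540/(-38489) = -8580 + 17540/(-38489) = -8580 + 17540*(-1/38489) = -8580 - 17540/38489 = -330253160/38489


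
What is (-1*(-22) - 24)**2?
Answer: 4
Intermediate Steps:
(-1*(-22) - 24)**2 = (22 - 24)**2 = (-2)**2 = 4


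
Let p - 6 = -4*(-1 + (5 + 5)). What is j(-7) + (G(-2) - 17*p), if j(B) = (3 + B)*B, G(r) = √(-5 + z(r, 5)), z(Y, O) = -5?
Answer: 538 + I*√10 ≈ 538.0 + 3.1623*I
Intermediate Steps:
G(r) = I*√10 (G(r) = √(-5 - 5) = √(-10) = I*√10)
j(B) = B*(3 + B)
p = -30 (p = 6 - 4*(-1 + (5 + 5)) = 6 - 4*(-1 + 10) = 6 - 4*9 = 6 - 36 = -30)
j(-7) + (G(-2) - 17*p) = -7*(3 - 7) + (I*√10 - 17*(-30)) = -7*(-4) + (I*√10 + 510) = 28 + (510 + I*√10) = 538 + I*√10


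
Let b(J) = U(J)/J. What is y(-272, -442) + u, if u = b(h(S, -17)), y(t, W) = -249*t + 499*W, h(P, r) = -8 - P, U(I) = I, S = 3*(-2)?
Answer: -152829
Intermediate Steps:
S = -6
b(J) = 1 (b(J) = J/J = 1)
u = 1
y(-272, -442) + u = (-249*(-272) + 499*(-442)) + 1 = (67728 - 220558) + 1 = -152830 + 1 = -152829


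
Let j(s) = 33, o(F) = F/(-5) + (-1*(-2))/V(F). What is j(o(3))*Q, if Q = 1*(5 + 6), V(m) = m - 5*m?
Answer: 363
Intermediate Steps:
V(m) = -4*m
Q = 11 (Q = 1*11 = 11)
o(F) = -1/(2*F) - F/5 (o(F) = F/(-5) + (-1*(-2))/((-4*F)) = F*(-1/5) + 2*(-1/(4*F)) = -F/5 - 1/(2*F) = -1/(2*F) - F/5)
j(o(3))*Q = 33*11 = 363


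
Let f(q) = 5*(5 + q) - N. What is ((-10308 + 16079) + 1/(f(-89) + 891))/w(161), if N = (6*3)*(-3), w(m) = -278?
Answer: -1514888/72975 ≈ -20.759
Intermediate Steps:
N = -54 (N = 18*(-3) = -54)
f(q) = 79 + 5*q (f(q) = 5*(5 + q) - 1*(-54) = (25 + 5*q) + 54 = 79 + 5*q)
((-10308 + 16079) + 1/(f(-89) + 891))/w(161) = ((-10308 + 16079) + 1/((79 + 5*(-89)) + 891))/(-278) = (5771 + 1/((79 - 445) + 891))*(-1/278) = (5771 + 1/(-366 + 891))*(-1/278) = (5771 + 1/525)*(-1/278) = (3029776/525)*(-1/278) = -1514888/72975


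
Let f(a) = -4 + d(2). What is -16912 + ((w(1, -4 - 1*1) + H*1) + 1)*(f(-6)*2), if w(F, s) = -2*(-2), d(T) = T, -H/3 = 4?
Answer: -16884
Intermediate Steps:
H = -12 (H = -3*4 = -12)
f(a) = -2 (f(a) = -4 + 2 = -2)
w(F, s) = 4
-16912 + ((w(1, -4 - 1*1) + H*1) + 1)*(f(-6)*2) = -16912 + ((4 - 12*1) + 1)*(-2*2) = -16912 + ((4 - 12) + 1)*(-4) = -16912 + (-8 + 1)*(-4) = -16912 - 7*(-4) = -16912 + 28 = -16884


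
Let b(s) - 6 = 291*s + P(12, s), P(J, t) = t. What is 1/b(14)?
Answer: 1/4094 ≈ 0.00024426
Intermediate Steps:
b(s) = 6 + 292*s (b(s) = 6 + (291*s + s) = 6 + 292*s)
1/b(14) = 1/(6 + 292*14) = 1/(6 + 4088) = 1/4094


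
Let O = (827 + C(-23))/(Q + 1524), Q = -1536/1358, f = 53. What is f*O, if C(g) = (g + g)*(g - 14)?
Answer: 10112347/114892 ≈ 88.016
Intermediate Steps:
C(g) = 2*g*(-14 + g) (C(g) = (2*g)*(-14 + g) = 2*g*(-14 + g))
Q = -768/679 (Q = -1536*1/1358 = -768/679 ≈ -1.1311)
O = 190799/114892 (O = (827 + 2*(-23)*(-14 - 23))/(-768/679 + 1524) = (827 + 2*(-23)*(-37))/(1034028/679) = (827 + 1702)*(679/1034028) = 2529*(679/1034028) = 190799/114892 ≈ 1.6607)
f*O = 53*(190799/114892) = 10112347/114892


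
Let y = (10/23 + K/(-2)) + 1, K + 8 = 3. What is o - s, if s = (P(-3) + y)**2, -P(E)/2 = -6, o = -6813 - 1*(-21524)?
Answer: 30591187/2116 ≈ 14457.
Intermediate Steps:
K = -5 (K = -8 + 3 = -5)
o = 14711 (o = -6813 + 21524 = 14711)
P(E) = 12 (P(E) = -2*(-6) = 12)
y = 181/46 (y = (10/23 - 5/(-2)) + 1 = (10*(1/23) - 5*(-1/2)) + 1 = (10/23 + 5/2) + 1 = 135/46 + 1 = 181/46 ≈ 3.9348)
s = 537289/2116 (s = (12 + 181/46)**2 = (733/46)**2 = 537289/2116 ≈ 253.92)
o - s = 14711 - 1*537289/2116 = 14711 - 537289/2116 = 30591187/2116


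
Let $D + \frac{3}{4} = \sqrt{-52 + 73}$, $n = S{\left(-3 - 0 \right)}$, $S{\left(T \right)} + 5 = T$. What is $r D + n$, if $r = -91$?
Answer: $\frac{241}{4} - 91 \sqrt{21} \approx -356.76$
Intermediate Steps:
$S{\left(T \right)} = -5 + T$
$n = -8$ ($n = -5 - 3 = -8$)
$D = - \frac{3}{4} + \sqrt{21}$ ($D = - \frac{3}{4} + \sqrt{-52 + 73} = - \frac{3}{4} + \sqrt{21} \approx 3.8326$)
$r D + n = - 91 \left(- \frac{3}{4} + \sqrt{21}\right) - 8 = \left(\frac{273}{4} - 91 \sqrt{21}\right) - 8 = \frac{241}{4} - 91 \sqrt{21}$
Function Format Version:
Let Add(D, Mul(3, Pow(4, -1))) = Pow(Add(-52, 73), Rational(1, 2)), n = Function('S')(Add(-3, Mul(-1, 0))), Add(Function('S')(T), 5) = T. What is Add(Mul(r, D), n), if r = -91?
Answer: Add(Rational(241, 4), Mul(-91, Pow(21, Rational(1, 2)))) ≈ -356.76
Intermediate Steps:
Function('S')(T) = Add(-5, T)
n = -8 (n = Add(-5, Add(-3, Mul(-1, 0))) = Add(-5, Add(-3, 0)) = Add(-5, -3) = -8)
D = Add(Rational(-3, 4), Pow(21, Rational(1, 2))) (D = Add(Rational(-3, 4), Pow(Add(-52, 73), Rational(1, 2))) = Add(Rational(-3, 4), Pow(21, Rational(1, 2))) ≈ 3.8326)
Add(Mul(r, D), n) = Add(Mul(-91, Add(Rational(-3, 4), Pow(21, Rational(1, 2)))), -8) = Add(Add(Rational(273, 4), Mul(-91, Pow(21, Rational(1, 2)))), -8) = Add(Rational(241, 4), Mul(-91, Pow(21, Rational(1, 2))))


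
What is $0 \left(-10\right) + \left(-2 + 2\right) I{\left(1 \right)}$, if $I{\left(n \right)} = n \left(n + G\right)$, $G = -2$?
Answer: $0$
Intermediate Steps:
$I{\left(n \right)} = n \left(-2 + n\right)$ ($I{\left(n \right)} = n \left(n - 2\right) = n \left(-2 + n\right)$)
$0 \left(-10\right) + \left(-2 + 2\right) I{\left(1 \right)} = 0 \left(-10\right) + \left(-2 + 2\right) 1 \left(-2 + 1\right) = 0 + 0 \cdot 1 \left(-1\right) = 0 + 0 \left(-1\right) = 0 + 0 = 0$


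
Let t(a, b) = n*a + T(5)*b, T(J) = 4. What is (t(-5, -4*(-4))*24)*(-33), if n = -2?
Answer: -58608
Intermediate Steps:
t(a, b) = -2*a + 4*b
(t(-5, -4*(-4))*24)*(-33) = ((-2*(-5) + 4*(-4*(-4)))*24)*(-33) = ((10 + 4*16)*24)*(-33) = ((10 + 64)*24)*(-33) = (74*24)*(-33) = 1776*(-33) = -58608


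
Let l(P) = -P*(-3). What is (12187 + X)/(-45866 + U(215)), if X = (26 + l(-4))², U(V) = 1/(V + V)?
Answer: -5324690/19722379 ≈ -0.26998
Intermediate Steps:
l(P) = 3*P
U(V) = 1/(2*V)
X = 196 (X = (26 + 3*(-4))² = (26 - 12)² = 14² = 196)
(12187 + X)/(-45866 + U(215)) = (12187 + 196)/(-45866 + (½)/215) = 12383/(-45866 + (½)*(1/215)) = 12383/(-45866 + 1/430) = 12383/(-19722379/430) = 12383*(-430/19722379) = -5324690/19722379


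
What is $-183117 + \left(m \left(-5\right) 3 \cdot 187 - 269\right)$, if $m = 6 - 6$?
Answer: $-183386$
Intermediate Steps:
$m = 0$ ($m = 6 - 6 = 0$)
$-183117 + \left(m \left(-5\right) 3 \cdot 187 - 269\right) = -183117 - \left(269 - 0 \left(-5\right) 3 \cdot 187\right) = -183117 - \left(269 - 0 \cdot 3 \cdot 187\right) = -183117 + \left(0 \cdot 187 - 269\right) = -183117 + \left(0 - 269\right) = -183117 - 269 = -183386$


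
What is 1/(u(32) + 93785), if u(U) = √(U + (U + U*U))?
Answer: 93785/8795625137 - 8*√17/8795625137 ≈ 1.0659e-5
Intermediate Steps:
u(U) = √(U² + 2*U) (u(U) = √(U + (U + U²)) = √(U² + 2*U))
1/(u(32) + 93785) = 1/(√(32*(2 + 32)) + 93785) = 1/(√(32*34) + 93785) = 1/(√1088 + 93785) = 1/(8*√17 + 93785) = 1/(93785 + 8*√17)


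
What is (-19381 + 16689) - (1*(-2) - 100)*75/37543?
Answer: -101058106/37543 ≈ -2691.8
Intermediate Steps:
(-19381 + 16689) - (1*(-2) - 100)*75/37543 = -2692 - (-2 - 100)*75/37543 = -2692 - (-102*75)/37543 = -2692 - (-7650)/37543 = -2692 - 1*(-7650/37543) = -2692 + 7650/37543 = -101058106/37543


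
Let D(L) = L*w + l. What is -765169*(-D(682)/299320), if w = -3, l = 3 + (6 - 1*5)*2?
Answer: -1561709929/299320 ≈ -5217.5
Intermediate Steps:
l = 5 (l = 3 + (6 - 5)*2 = 3 + 1*2 = 3 + 2 = 5)
D(L) = 5 - 3*L (D(L) = L*(-3) + 5 = -3*L + 5 = 5 - 3*L)
-765169*(-D(682)/299320) = -765169/((-299320/(5 - 3*682))) = -765169/((-299320/(5 - 2046))) = -765169/((-299320/(-2041))) = -765169/((-299320*(-1/2041))) = -765169/299320/2041 = -765169*2041/299320 = -1561709929/299320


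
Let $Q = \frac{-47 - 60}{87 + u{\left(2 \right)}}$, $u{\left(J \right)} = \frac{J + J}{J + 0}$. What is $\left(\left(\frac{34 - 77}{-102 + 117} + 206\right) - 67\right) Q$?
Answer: $- \frac{218494}{1335} \approx -163.67$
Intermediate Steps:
$u{\left(J \right)} = 2$ ($u{\left(J \right)} = \frac{2 J}{J} = 2$)
$Q = - \frac{107}{89}$ ($Q = \frac{-47 - 60}{87 + 2} = - \frac{107}{89} \approx -1.2022$)
$\left(\left(\frac{34 - 77}{-102 + 117} + 206\right) - 67\right) Q = \left(\left(\frac{34 - 77}{-102 + 117} + 206\right) - 67\right) \left(- \frac{107}{89}\right) = \left(\left(- \frac{43}{15} + 206\right) - 67\right) \left(- \frac{107}{89}\right) = \left(\frac{3047}{15} - 67\right) \left(- \frac{107}{89}\right) = \frac{2042}{15} \left(- \frac{107}{89}\right) = - \frac{218494}{1335}$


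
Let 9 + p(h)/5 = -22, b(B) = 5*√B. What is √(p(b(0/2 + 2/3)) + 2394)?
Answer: √2239 ≈ 47.318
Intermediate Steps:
p(h) = -155 (p(h) = -45 + 5*(-22) = -45 - 110 = -155)
√(p(b(0/2 + 2/3)) + 2394) = √(-155 + 2394) = √2239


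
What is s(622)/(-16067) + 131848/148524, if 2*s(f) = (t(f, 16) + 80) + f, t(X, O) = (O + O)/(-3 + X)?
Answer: 319754671691/369285357963 ≈ 0.86587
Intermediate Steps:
t(X, O) = 2*O/(-3 + X) (t(X, O) = (2*O)/(-3 + X) = 2*O/(-3 + X))
s(f) = 40 + f/2 + 16/(-3 + f) (s(f) = ((2*16/(-3 + f) + 80) + f)/2 = ((32/(-3 + f) + 80) + f)/2 = ((80 + 32/(-3 + f)) + f)/2 = (80 + f + 32/(-3 + f))/2 = 40 + f/2 + 16/(-3 + f))
s(622)/(-16067) + 131848/148524 = ((32 + (-3 + 622)*(80 + 622))/(2*(-3 + 622)))/(-16067) + 131848/148524 = ((1/2)*(32 + 619*702)/619)*(-1/16067) + 131848*(1/148524) = ((1/2)*(1/619)*(32 + 434538))*(-1/16067) + 32962/37131 = ((1/2)*(1/619)*434570)*(-1/16067) + 32962/37131 = (217285/619)*(-1/16067) + 32962/37131 = -217285/9945473 + 32962/37131 = 319754671691/369285357963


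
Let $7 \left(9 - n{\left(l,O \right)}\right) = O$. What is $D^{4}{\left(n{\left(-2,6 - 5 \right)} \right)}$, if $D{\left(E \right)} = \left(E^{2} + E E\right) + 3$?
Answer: $\frac{3768391393200625}{5764801} \approx 6.5369 \cdot 10^{8}$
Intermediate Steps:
$n{\left(l,O \right)} = 9 - \frac{O}{7}$
$D{\left(E \right)} = 3 + 2 E^{2}$ ($D{\left(E \right)} = \left(E^{2} + E^{2}\right) + 3 = 2 E^{2} + 3 = 3 + 2 E^{2}$)
$D^{4}{\left(n{\left(-2,6 - 5 \right)} \right)} = \left(3 + 2 \left(9 - \frac{6 - 5}{7}\right)^{2}\right)^{4} = \left(3 + 2 \left(9 - \frac{1}{7}\right)^{2}\right)^{4} = \left(3 + 2 \left(\frac{62}{7}\right)^{2}\right)^{4} = \left(3 + 2 \cdot \frac{3844}{49}\right)^{4} = \left(3 + \frac{7688}{49}\right)^{4} = \left(\frac{7835}{49}\right)^{4} = \frac{3768391393200625}{5764801}$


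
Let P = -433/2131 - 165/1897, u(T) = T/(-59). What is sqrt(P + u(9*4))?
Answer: 2*I*sqrt(12804189742336237)/238507913 ≈ 0.94886*I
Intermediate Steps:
u(T) = -T/59 (u(T) = T*(-1/59) = -T/59)
P = -1173016/4042507 (P = -433*1/2131 - 165*1/1897 = -433/2131 - 165/1897 = -1173016/4042507 ≈ -0.29017)
sqrt(P + u(9*4)) = sqrt(-1173016/4042507 - 9*4/59) = sqrt(-1173016/4042507 - 1/59*36) = sqrt(-1173016/4042507 - 36/59) = sqrt(-214738196/238507913) = 2*I*sqrt(12804189742336237)/238507913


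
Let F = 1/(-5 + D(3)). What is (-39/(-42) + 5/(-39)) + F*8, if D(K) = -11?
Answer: 82/273 ≈ 0.30037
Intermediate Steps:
F = -1/16 (F = 1/(-5 - 11) = 1/(-16) = -1/16 ≈ -0.062500)
(-39/(-42) + 5/(-39)) + F*8 = (-39/(-42) + 5/(-39)) - 1/16*8 = (-39*(-1/42) + 5*(-1/39)) - ½ = (13/14 - 5/39) - ½ = 437/546 - ½ = 82/273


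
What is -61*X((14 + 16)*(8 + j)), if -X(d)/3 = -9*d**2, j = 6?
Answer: -290530800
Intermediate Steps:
X(d) = 27*d**2 (X(d) = -(-27)*d**2 = 27*d**2)
-61*X((14 + 16)*(8 + j)) = -1647*((14 + 16)*(8 + 6))**2 = -1647*(30*14)**2 = -1647*420**2 = -1647*176400 = -61*4762800 = -290530800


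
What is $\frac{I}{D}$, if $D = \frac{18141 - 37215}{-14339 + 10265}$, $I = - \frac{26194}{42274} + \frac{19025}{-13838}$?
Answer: $- \frac{396106675769}{929837809274} \approx -0.426$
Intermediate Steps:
$I = - \frac{583367711}{292493806}$ ($I = \left(-26194\right) \frac{1}{42274} + 19025 \left(- \frac{1}{13838}\right) = - \frac{13097}{21137} - \frac{19025}{13838} = - \frac{583367711}{292493806} \approx -1.9945$)
$D = \frac{3179}{679}$ ($D = - \frac{19074}{-4074} = \left(-19074\right) \left(- \frac{1}{4074}\right) = \frac{3179}{679} \approx 4.6819$)
$\frac{I}{D} = - \frac{583367711}{292493806 \cdot \frac{3179}{679}} = \left(- \frac{583367711}{292493806}\right) \frac{679}{3179} = - \frac{396106675769}{929837809274}$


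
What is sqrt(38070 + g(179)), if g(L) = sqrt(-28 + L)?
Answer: sqrt(38070 + sqrt(151)) ≈ 195.15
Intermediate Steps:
sqrt(38070 + g(179)) = sqrt(38070 + sqrt(-28 + 179)) = sqrt(38070 + sqrt(151))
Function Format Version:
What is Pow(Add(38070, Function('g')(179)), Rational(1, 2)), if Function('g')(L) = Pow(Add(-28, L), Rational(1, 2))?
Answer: Pow(Add(38070, Pow(151, Rational(1, 2))), Rational(1, 2)) ≈ 195.15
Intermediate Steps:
Pow(Add(38070, Function('g')(179)), Rational(1, 2)) = Pow(Add(38070, Pow(Add(-28, 179), Rational(1, 2))), Rational(1, 2)) = Pow(Add(38070, Pow(151, Rational(1, 2))), Rational(1, 2))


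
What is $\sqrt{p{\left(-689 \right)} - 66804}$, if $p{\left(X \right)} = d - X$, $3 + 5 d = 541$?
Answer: $\frac{i \sqrt{1650185}}{5} \approx 256.92 i$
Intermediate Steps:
$d = \frac{538}{5}$ ($d = - \frac{3}{5} + \frac{1}{5} \cdot 541 = - \frac{3}{5} + \frac{541}{5} = \frac{538}{5} \approx 107.6$)
$p{\left(X \right)} = \frac{538}{5} - X$
$\sqrt{p{\left(-689 \right)} - 66804} = \sqrt{\left(\frac{538}{5} - -689\right) - 66804} = \sqrt{\left(\frac{538}{5} + 689\right) - 66804} = \sqrt{\frac{3983}{5} - 66804} = \sqrt{- \frac{330037}{5}} = \frac{i \sqrt{1650185}}{5}$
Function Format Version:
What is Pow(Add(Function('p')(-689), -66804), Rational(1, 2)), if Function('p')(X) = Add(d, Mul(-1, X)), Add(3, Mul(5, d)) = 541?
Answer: Mul(Rational(1, 5), I, Pow(1650185, Rational(1, 2))) ≈ Mul(256.92, I)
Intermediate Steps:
d = Rational(538, 5) (d = Add(Rational(-3, 5), Mul(Rational(1, 5), 541)) = Add(Rational(-3, 5), Rational(541, 5)) = Rational(538, 5) ≈ 107.60)
Function('p')(X) = Add(Rational(538, 5), Mul(-1, X))
Pow(Add(Function('p')(-689), -66804), Rational(1, 2)) = Pow(Add(Add(Rational(538, 5), Mul(-1, -689)), -66804), Rational(1, 2)) = Pow(Add(Add(Rational(538, 5), 689), -66804), Rational(1, 2)) = Pow(Add(Rational(3983, 5), -66804), Rational(1, 2)) = Pow(Rational(-330037, 5), Rational(1, 2)) = Mul(Rational(1, 5), I, Pow(1650185, Rational(1, 2)))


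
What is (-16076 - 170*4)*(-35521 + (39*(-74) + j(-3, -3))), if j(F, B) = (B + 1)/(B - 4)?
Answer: 4504800332/7 ≈ 6.4354e+8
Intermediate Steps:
j(F, B) = (1 + B)/(-4 + B)
(-16076 - 170*4)*(-35521 + (39*(-74) + j(-3, -3))) = (-16076 - 170*4)*(-35521 + (39*(-74) + (1 - 3)/(-4 - 3))) = (-16076 - 680)*(-35521 + (-2886 - 2/(-7))) = -16756*(-35521 + (-2886 - ⅐*(-2))) = -16756*(-35521 + (-2886 + 2/7)) = -16756*(-35521 - 20200/7) = -16756*(-268847/7) = 4504800332/7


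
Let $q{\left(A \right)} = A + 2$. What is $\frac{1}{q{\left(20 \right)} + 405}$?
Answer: $\frac{1}{427} \approx 0.0023419$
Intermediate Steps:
$q{\left(A \right)} = 2 + A$
$\frac{1}{q{\left(20 \right)} + 405} = \frac{1}{\left(2 + 20\right) + 405} = \frac{1}{22 + 405} = \frac{1}{427}$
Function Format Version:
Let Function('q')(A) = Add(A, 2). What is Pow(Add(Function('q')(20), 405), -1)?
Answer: Rational(1, 427) ≈ 0.0023419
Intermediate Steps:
Function('q')(A) = Add(2, A)
Pow(Add(Function('q')(20), 405), -1) = Pow(Add(Add(2, 20), 405), -1) = Pow(Add(22, 405), -1) = Pow(427, -1) = Rational(1, 427)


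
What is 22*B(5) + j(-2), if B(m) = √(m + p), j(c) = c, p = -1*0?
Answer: -2 + 22*√5 ≈ 47.193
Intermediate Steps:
p = 0
B(m) = √m (B(m) = √(m + 0) = √m)
22*B(5) + j(-2) = 22*√5 - 2 = -2 + 22*√5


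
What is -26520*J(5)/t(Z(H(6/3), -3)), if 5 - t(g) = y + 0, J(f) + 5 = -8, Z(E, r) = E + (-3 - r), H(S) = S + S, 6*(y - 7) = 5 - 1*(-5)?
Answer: -1034280/11 ≈ -94026.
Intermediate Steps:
y = 26/3 (y = 7 + (5 - 1*(-5))/6 = 7 + (5 + 5)/6 = 7 + (⅙)*10 = 7 + 5/3 = 26/3 ≈ 8.6667)
H(S) = 2*S
Z(E, r) = -3 + E - r
J(f) = -13 (J(f) = -5 - 8 = -13)
t(g) = -11/3 (t(g) = 5 - (26/3 + 0) = 5 - 1*26/3 = 5 - 26/3 = -11/3)
-26520*J(5)/t(Z(H(6/3), -3)) = -(-344760)/(-11/3) = -(-344760)*(-3)/11 = -26520*39/11 = -1034280/11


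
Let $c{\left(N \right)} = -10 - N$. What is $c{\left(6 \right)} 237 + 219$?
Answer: $-3573$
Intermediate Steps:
$c{\left(6 \right)} 237 + 219 = \left(-10 - 6\right) 237 + 219 = \left(-16\right) 237 + 219 = -3792 + 219 = -3573$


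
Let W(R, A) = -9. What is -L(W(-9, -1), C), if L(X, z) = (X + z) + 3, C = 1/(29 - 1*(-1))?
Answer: 179/30 ≈ 5.9667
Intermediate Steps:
C = 1/30 (C = 1/(29 + 1) = 1/30 ≈ 0.033333)
L(X, z) = 3 + X + z
-L(W(-9, -1), C) = -(3 - 9 + 1/30) = -1*(-179/30) = 179/30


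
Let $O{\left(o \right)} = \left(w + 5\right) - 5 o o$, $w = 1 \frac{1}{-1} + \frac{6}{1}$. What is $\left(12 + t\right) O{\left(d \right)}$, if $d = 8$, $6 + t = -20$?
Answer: $44800$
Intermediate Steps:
$t = -26$ ($t = -6 - 20 = -26$)
$w = 5$ ($w = 1 \left(-1\right) + 6 \cdot 1 = -1 + 6 = 5$)
$O{\left(o \right)} = - 50 o^{2}$ ($O{\left(o \right)} = \left(5 + 5\right) - 5 o o = 10 \left(- 5 o^{2}\right) = - 50 o^{2}$)
$\left(12 + t\right) O{\left(d \right)} = \left(12 - 26\right) \left(- 50 \cdot 8^{2}\right) = - 14 \left(\left(-50\right) 64\right) = \left(-14\right) \left(-3200\right) = 44800$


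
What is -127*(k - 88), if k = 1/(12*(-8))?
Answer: 1073023/96 ≈ 11177.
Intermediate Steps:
k = -1/96 (k = 1/(-96) = -1/96 ≈ -0.010417)
-127*(k - 88) = -127*(-1/96 - 88) = -127*(-8449/96) = 1073023/96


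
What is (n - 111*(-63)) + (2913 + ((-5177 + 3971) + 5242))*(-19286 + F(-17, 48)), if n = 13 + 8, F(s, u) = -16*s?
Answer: -132121272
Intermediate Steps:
n = 21
(n - 111*(-63)) + (2913 + ((-5177 + 3971) + 5242))*(-19286 + F(-17, 48)) = (21 - 111*(-63)) + (2913 + ((-5177 + 3971) + 5242))*(-19286 - 16*(-17)) = (21 + 6993) + (2913 + (-1206 + 5242))*(-19286 + 272) = 7014 + (2913 + 4036)*(-19014) = 7014 + 6949*(-19014) = 7014 - 132128286 = -132121272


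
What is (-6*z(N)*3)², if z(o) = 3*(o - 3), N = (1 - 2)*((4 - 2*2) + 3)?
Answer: 104976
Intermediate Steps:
N = -3 (N = -((4 - 4) + 3) = -(0 + 3) = -1*3 = -3)
z(o) = -9 + 3*o (z(o) = 3*(-3 + o) = -9 + 3*o)
(-6*z(N)*3)² = (-6*(-9 + 3*(-3))*3)² = (-6*(-9 - 9)*3)² = (-6*(-18)*3)² = (108*3)² = 324² = 104976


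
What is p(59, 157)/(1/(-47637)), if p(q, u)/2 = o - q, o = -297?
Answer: 33917544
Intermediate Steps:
p(q, u) = -594 - 2*q (p(q, u) = 2*(-297 - q) = -594 - 2*q)
p(59, 157)/(1/(-47637)) = (-594 - 2*59)/(1/(-47637)) = (-594 - 118)/(-1/47637) = -712*(-47637) = 33917544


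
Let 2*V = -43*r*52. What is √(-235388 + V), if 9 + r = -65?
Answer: 4*I*√9541 ≈ 390.71*I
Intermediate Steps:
r = -74 (r = -9 - 65 = -74)
V = 82732 (V = (-43*(-74)*52)/2 = (3182*52)/2 = (½)*165464 = 82732)
√(-235388 + V) = √(-235388 + 82732) = √(-152656) = 4*I*√9541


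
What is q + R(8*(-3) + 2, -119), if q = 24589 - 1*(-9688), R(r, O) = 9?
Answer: 34286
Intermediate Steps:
q = 34277 (q = 24589 + 9688 = 34277)
q + R(8*(-3) + 2, -119) = 34277 + 9 = 34286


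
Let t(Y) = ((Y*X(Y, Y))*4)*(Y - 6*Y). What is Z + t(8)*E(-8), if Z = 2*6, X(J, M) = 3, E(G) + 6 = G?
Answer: 53772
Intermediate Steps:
E(G) = -6 + G
Z = 12
t(Y) = -60*Y**2 (t(Y) = ((Y*3)*4)*(Y - 6*Y) = ((3*Y)*4)*(-5*Y) = (12*Y)*(-5*Y) = -60*Y**2)
Z + t(8)*E(-8) = 12 + (-60*8**2)*(-6 - 8) = 12 - 60*64*(-14) = 12 - 3840*(-14) = 12 + 53760 = 53772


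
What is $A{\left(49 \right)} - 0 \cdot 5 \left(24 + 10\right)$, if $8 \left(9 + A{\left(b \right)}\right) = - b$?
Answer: $- \frac{121}{8} \approx -15.125$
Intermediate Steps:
$A{\left(b \right)} = -9 - \frac{b}{8}$ ($A{\left(b \right)} = -9 + \frac{\left(-1\right) b}{8} = -9 - \frac{b}{8}$)
$A{\left(49 \right)} - 0 \cdot 5 \left(24 + 10\right) = \left(-9 - \frac{49}{8}\right) - 0 \cdot 5 \left(24 + 10\right) = \left(-9 - \frac{49}{8}\right) - 0 \cdot 34 = - \frac{121}{8} - 0 = - \frac{121}{8} + 0 = - \frac{121}{8}$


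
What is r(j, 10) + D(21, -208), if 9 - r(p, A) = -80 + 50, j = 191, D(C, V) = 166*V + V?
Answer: -34697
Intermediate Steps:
D(C, V) = 167*V
r(p, A) = 39 (r(p, A) = 9 - (-80 + 50) = 9 - 1*(-30) = 9 + 30 = 39)
r(j, 10) + D(21, -208) = 39 + 167*(-208) = 39 - 34736 = -34697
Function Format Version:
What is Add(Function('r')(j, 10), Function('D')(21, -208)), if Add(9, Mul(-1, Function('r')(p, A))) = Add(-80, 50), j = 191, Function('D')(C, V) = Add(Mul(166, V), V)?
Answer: -34697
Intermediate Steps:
Function('D')(C, V) = Mul(167, V)
Function('r')(p, A) = 39 (Function('r')(p, A) = Add(9, Mul(-1, Add(-80, 50))) = Add(9, Mul(-1, -30)) = Add(9, 30) = 39)
Add(Function('r')(j, 10), Function('D')(21, -208)) = Add(39, Mul(167, -208)) = Add(39, -34736) = -34697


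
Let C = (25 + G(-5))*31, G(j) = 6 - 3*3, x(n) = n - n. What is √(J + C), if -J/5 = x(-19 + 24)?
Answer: √682 ≈ 26.115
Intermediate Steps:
x(n) = 0
J = 0 (J = -5*0 = 0)
G(j) = -3 (G(j) = 6 - 9 = -3)
C = 682 (C = (25 - 3)*31 = 22*31 = 682)
√(J + C) = √(0 + 682) = √682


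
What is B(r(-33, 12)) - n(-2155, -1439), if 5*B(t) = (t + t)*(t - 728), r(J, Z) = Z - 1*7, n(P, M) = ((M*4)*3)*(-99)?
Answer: -1710978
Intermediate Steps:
n(P, M) = -1188*M (n(P, M) = ((4*M)*3)*(-99) = (12*M)*(-99) = -1188*M)
r(J, Z) = -7 + Z (r(J, Z) = Z - 7 = -7 + Z)
B(t) = 2*t*(-728 + t)/5 (B(t) = ((t + t)*(t - 728))/5 = ((2*t)*(-728 + t))/5 = (2*t*(-728 + t))/5 = 2*t*(-728 + t)/5)
B(r(-33, 12)) - n(-2155, -1439) = 2*(-7 + 12)*(-728 + (-7 + 12))/5 - (-1188)*(-1439) = (⅖)*5*(-728 + 5) - 1*1709532 = (⅖)*5*(-723) - 1709532 = -1446 - 1709532 = -1710978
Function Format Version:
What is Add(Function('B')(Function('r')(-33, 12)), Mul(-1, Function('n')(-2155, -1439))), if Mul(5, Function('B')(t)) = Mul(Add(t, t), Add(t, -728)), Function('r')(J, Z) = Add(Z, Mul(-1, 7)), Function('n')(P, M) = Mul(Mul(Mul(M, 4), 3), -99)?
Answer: -1710978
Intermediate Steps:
Function('n')(P, M) = Mul(-1188, M) (Function('n')(P, M) = Mul(Mul(Mul(4, M), 3), -99) = Mul(Mul(12, M), -99) = Mul(-1188, M))
Function('r')(J, Z) = Add(-7, Z) (Function('r')(J, Z) = Add(Z, -7) = Add(-7, Z))
Function('B')(t) = Mul(Rational(2, 5), t, Add(-728, t)) (Function('B')(t) = Mul(Rational(1, 5), Mul(Add(t, t), Add(t, -728))) = Mul(Rational(1, 5), Mul(Mul(2, t), Add(-728, t))) = Mul(Rational(1, 5), Mul(2, t, Add(-728, t))) = Mul(Rational(2, 5), t, Add(-728, t)))
Add(Function('B')(Function('r')(-33, 12)), Mul(-1, Function('n')(-2155, -1439))) = Add(Mul(Rational(2, 5), Add(-7, 12), Add(-728, Add(-7, 12))), Mul(-1, Mul(-1188, -1439))) = Add(Mul(Rational(2, 5), 5, Add(-728, 5)), Mul(-1, 1709532)) = Add(Mul(Rational(2, 5), 5, -723), -1709532) = Add(-1446, -1709532) = -1710978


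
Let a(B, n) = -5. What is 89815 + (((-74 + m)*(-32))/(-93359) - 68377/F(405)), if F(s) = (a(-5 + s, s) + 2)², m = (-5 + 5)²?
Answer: 69081717610/840231 ≈ 82218.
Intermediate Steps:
m = 0 (m = 0² = 0)
F(s) = 9 (F(s) = (-5 + 2)² = (-3)² = 9)
89815 + (((-74 + m)*(-32))/(-93359) - 68377/F(405)) = 89815 + (((-74 + 0)*(-32))/(-93359) - 68377/9) = 89815 + (-74*(-32)*(-1/93359) - 68377*⅑) = 89815 + (2368*(-1/93359) - 68377/9) = 89815 + (-2368/93359 - 68377/9) = 89815 - 6383629655/840231 = 69081717610/840231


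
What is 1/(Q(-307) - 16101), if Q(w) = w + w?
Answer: -1/16715 ≈ -5.9826e-5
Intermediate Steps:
Q(w) = 2*w
1/(Q(-307) - 16101) = 1/(2*(-307) - 16101) = 1/(-614 - 16101) = 1/(-16715) = -1/16715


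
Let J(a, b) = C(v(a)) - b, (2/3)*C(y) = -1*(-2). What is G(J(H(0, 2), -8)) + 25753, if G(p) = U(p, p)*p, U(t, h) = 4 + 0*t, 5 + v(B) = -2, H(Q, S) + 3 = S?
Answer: 25797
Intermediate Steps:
H(Q, S) = -3 + S
v(B) = -7 (v(B) = -5 - 2 = -7)
C(y) = 3 (C(y) = 3*(-1*(-2))/2 = (3/2)*2 = 3)
U(t, h) = 4 (U(t, h) = 4 + 0 = 4)
J(a, b) = 3 - b
G(p) = 4*p
G(J(H(0, 2), -8)) + 25753 = 4*(3 - 1*(-8)) + 25753 = 4*(3 + 8) + 25753 = 4*11 + 25753 = 44 + 25753 = 25797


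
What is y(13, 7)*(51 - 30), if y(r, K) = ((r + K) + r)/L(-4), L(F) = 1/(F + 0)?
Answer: -2772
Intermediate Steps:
L(F) = 1/F
y(r, K) = -8*r - 4*K (y(r, K) = ((r + K) + r)/(1/(-4)) = ((K + r) + r)/(-¼) = (K + 2*r)*(-4) = -8*r - 4*K)
y(13, 7)*(51 - 30) = (-8*13 - 4*7)*(51 - 30) = (-104 - 28)*21 = -132*21 = -2772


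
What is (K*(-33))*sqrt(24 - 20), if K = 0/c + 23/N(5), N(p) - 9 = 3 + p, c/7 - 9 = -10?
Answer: -1518/17 ≈ -89.294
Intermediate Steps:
c = -7 (c = 63 + 7*(-10) = 63 - 70 = -7)
N(p) = 12 + p (N(p) = 9 + (3 + p) = 12 + p)
K = 23/17 (K = 0/(-7) + 23/(12 + 5) = 0*(-1/7) + 23/17 = 0 + 23*(1/17) = 0 + 23/17 = 23/17 ≈ 1.3529)
(K*(-33))*sqrt(24 - 20) = ((23/17)*(-33))*sqrt(24 - 20) = -759*sqrt(4)/17 = -759/17*2 = -1518/17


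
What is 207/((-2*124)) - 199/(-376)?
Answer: -445/1457 ≈ -0.30542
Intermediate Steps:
207/((-2*124)) - 199/(-376) = 207/(-248) - 199*(-1/376) = 207*(-1/248) + 199/376 = -207/248 + 199/376 = -445/1457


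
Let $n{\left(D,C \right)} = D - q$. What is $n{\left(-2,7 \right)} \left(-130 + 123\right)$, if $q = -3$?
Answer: $-7$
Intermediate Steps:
$n{\left(D,C \right)} = 3 + D$ ($n{\left(D,C \right)} = D - -3 = D + 3 = 3 + D$)
$n{\left(-2,7 \right)} \left(-130 + 123\right) = \left(3 - 2\right) \left(-130 + 123\right) = 1 \left(-7\right) = -7$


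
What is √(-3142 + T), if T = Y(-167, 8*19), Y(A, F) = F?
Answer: I*√2990 ≈ 54.681*I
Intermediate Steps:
T = 152 (T = 8*19 = 152)
√(-3142 + T) = √(-3142 + 152) = √(-2990) = I*√2990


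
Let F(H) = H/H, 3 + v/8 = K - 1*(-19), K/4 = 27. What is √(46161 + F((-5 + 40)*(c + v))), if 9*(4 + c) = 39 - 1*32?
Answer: √46162 ≈ 214.85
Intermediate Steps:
K = 108 (K = 4*27 = 108)
c = -29/9 (c = -4 + (39 - 1*32)/9 = -4 + (39 - 32)/9 = -4 + (⅑)*7 = -4 + 7/9 = -29/9 ≈ -3.2222)
v = 992 (v = -24 + 8*(108 - 1*(-19)) = -24 + 8*(108 + 19) = -24 + 8*127 = -24 + 1016 = 992)
F(H) = 1
√(46161 + F((-5 + 40)*(c + v))) = √(46161 + 1) = √46162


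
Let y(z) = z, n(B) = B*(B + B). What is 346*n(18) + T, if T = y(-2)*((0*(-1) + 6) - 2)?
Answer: 224200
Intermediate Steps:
n(B) = 2*B² (n(B) = B*(2*B) = 2*B²)
T = -8 (T = -2*((0*(-1) + 6) - 2) = -2*((0 + 6) - 2) = -2*(6 - 2) = -2*4 = -8)
346*n(18) + T = 346*(2*18²) - 8 = 346*(2*324) - 8 = 346*648 - 8 = 224208 - 8 = 224200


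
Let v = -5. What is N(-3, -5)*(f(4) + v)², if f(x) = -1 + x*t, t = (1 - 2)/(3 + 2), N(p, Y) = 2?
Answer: 2312/25 ≈ 92.480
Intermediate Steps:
t = -⅕ (t = -1/5 = -1*⅕ = -⅕ ≈ -0.20000)
f(x) = -1 - x/5 (f(x) = -1 + x*(-⅕) = -1 - x/5)
N(-3, -5)*(f(4) + v)² = 2*((-1 - ⅕*4) - 5)² = 2*((-1 - ⅘) - 5)² = 2*(-9/5 - 5)² = 2*(-34/5)² = 2*(1156/25) = 2312/25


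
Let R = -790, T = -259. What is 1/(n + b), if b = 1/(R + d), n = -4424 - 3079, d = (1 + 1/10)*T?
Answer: -10749/80649757 ≈ -0.00013328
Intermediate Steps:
d = -2849/10 (d = (1 + 1/10)*(-259) = (1 + ⅒)*(-259) = (11/10)*(-259) = -2849/10 ≈ -284.90)
n = -7503
b = -10/10749 (b = 1/(-790 - 2849/10) = 1/(-10749/10) = -10/10749 ≈ -0.00093032)
1/(n + b) = 1/(-7503 - 10/10749) = 1/(-80649757/10749) = -10749/80649757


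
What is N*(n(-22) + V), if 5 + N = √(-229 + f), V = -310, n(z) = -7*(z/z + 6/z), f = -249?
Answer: 17330/11 - 3466*I*√478/11 ≈ 1575.5 - 6888.9*I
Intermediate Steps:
n(z) = -7 - 42/z (n(z) = -7*(1 + 6/z) = -7 - 42/z)
N = -5 + I*√478 (N = -5 + √(-229 - 249) = -5 + √(-478) = -5 + I*√478 ≈ -5.0 + 21.863*I)
N*(n(-22) + V) = (-5 + I*√478)*((-7 - 42/(-22)) - 310) = (-5 + I*√478)*((-7 - 42*(-1/22)) - 310) = (-5 + I*√478)*((-7 + 21/11) - 310) = (-5 + I*√478)*(-56/11 - 310) = (-5 + I*√478)*(-3466/11) = 17330/11 - 3466*I*√478/11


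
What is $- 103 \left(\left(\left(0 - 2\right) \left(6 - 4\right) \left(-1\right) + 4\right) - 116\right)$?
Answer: $11124$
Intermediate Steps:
$- 103 \left(\left(\left(0 - 2\right) \left(6 - 4\right) \left(-1\right) + 4\right) - 116\right) = - 103 \left(\left(\left(-2\right) 2 \left(-1\right) + 4\right) - 116\right) = - 103 \left(\left(\left(-4\right) \left(-1\right) + 4\right) - 116\right) = - 103 \left(\left(4 + 4\right) - 116\right) = - 103 \left(8 - 116\right) = \left(-103\right) \left(-108\right) = 11124$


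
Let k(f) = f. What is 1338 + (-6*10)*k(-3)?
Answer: 1518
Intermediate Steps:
1338 + (-6*10)*k(-3) = 1338 - 6*10*(-3) = 1338 - 60*(-3) = 1338 + 180 = 1518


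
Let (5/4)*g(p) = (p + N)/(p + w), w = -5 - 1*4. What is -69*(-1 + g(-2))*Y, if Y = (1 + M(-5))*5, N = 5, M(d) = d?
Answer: -18492/11 ≈ -1681.1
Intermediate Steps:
w = -9 (w = -5 - 4 = -9)
Y = -20 (Y = (1 - 5)*5 = -4*5 = -20)
g(p) = 4*(5 + p)/(5*(-9 + p)) (g(p) = 4*((p + 5)/(p - 9))/5 = 4*((5 + p)/(-9 + p))/5 = 4*(5 + p)/(5*(-9 + p)))
-69*(-1 + g(-2))*Y = -69*(-1 + 4*(5 - 2)/(5*(-9 - 2)))*(-20) = -69*(-1 + (4/5)*3/(-11))*(-20) = -69*(-1 + (4/5)*(-1/11)*3)*(-20) = -69*(-1 - 12/55)*(-20) = -(-4623)*(-20)/55 = -69*268/11 = -18492/11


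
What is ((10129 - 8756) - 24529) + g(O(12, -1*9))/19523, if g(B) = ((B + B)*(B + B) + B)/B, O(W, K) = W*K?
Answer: -452075019/19523 ≈ -23156.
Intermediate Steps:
O(W, K) = K*W
g(B) = (B + 4*B²)/B (g(B) = ((2*B)*(2*B) + B)/B = (4*B² + B)/B = (B + 4*B²)/B)
((10129 - 8756) - 24529) + g(O(12, -1*9))/19523 = ((10129 - 8756) - 24529) + (1 + 4*(-1*9*12))/19523 = (1373 - 24529) + (1 + 4*(-9*12))*(1/19523) = -23156 + (1 + 4*(-108))*(1/19523) = -23156 + (1 - 432)*(1/19523) = -23156 - 431*1/19523 = -23156 - 431/19523 = -452075019/19523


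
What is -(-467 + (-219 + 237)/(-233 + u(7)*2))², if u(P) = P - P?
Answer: -11843751241/54289 ≈ -2.1816e+5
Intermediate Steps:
u(P) = 0
-(-467 + (-219 + 237)/(-233 + u(7)*2))² = -(-467 + (-219 + 237)/(-233 + 0*2))² = -(-467 + 18/(-233 + 0))² = -(-467 + 18/(-233))² = -(-467 + 18*(-1/233))² = -(-467 - 18/233)² = -(-108829/233)² = -1*11843751241/54289 = -11843751241/54289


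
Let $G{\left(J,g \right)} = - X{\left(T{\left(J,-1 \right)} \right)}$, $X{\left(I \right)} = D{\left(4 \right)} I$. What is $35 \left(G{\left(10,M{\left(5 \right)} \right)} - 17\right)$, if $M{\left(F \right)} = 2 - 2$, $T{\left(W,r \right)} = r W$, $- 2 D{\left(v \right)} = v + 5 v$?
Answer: $-4795$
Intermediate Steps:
$D{\left(v \right)} = - 3 v$ ($D{\left(v \right)} = - \frac{v + 5 v}{2} = - \frac{6 v}{2} = - 3 v$)
$T{\left(W,r \right)} = W r$
$M{\left(F \right)} = 0$
$X{\left(I \right)} = - 12 I$ ($X{\left(I \right)} = \left(-3\right) 4 I = - 12 I$)
$G{\left(J,g \right)} = - 12 J$ ($G{\left(J,g \right)} = - \left(-12\right) J \left(-1\right) = - \left(-12\right) \left(- J\right) = - 12 J$)
$35 \left(G{\left(10,M{\left(5 \right)} \right)} - 17\right) = 35 \left(\left(-12\right) 10 - 17\right) = 35 \left(-120 - 17\right) = 35 \left(-137\right) = -4795$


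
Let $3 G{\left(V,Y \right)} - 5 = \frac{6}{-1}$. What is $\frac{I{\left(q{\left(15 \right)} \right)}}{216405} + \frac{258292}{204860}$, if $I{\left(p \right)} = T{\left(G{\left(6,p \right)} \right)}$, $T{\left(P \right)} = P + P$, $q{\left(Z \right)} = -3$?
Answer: $\frac{8384331553}{6649909245} \approx 1.2608$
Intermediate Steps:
$G{\left(V,Y \right)} = - \frac{1}{3}$ ($G{\left(V,Y \right)} = \frac{5}{3} + \frac{6 \frac{1}{-1}}{3} = \frac{5}{3} + \frac{6 \left(-1\right)}{3} = \frac{5}{3} + \frac{1}{3} \left(-6\right) = \frac{5}{3} - 2 = - \frac{1}{3}$)
$T{\left(P \right)} = 2 P$
$I{\left(p \right)} = - \frac{2}{3}$ ($I{\left(p \right)} = 2 \left(- \frac{1}{3}\right) = - \frac{2}{3}$)
$\frac{I{\left(q{\left(15 \right)} \right)}}{216405} + \frac{258292}{204860} = - \frac{2}{3 \cdot 216405} + \frac{258292}{204860} = \left(- \frac{2}{3}\right) \frac{1}{216405} + 258292 \cdot \frac{1}{204860} = - \frac{2}{649215} + \frac{64573}{51215} = \frac{8384331553}{6649909245}$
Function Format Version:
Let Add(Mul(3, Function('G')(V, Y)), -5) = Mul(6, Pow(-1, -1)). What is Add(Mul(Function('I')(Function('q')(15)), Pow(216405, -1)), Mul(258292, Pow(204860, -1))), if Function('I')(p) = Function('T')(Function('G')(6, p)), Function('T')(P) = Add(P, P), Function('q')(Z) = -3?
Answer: Rational(8384331553, 6649909245) ≈ 1.2608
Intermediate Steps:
Function('G')(V, Y) = Rational(-1, 3) (Function('G')(V, Y) = Add(Rational(5, 3), Mul(Rational(1, 3), Mul(6, Pow(-1, -1)))) = Add(Rational(5, 3), Mul(Rational(1, 3), Mul(6, -1))) = Add(Rational(5, 3), Mul(Rational(1, 3), -6)) = Add(Rational(5, 3), -2) = Rational(-1, 3))
Function('T')(P) = Mul(2, P)
Function('I')(p) = Rational(-2, 3) (Function('I')(p) = Mul(2, Rational(-1, 3)) = Rational(-2, 3))
Add(Mul(Function('I')(Function('q')(15)), Pow(216405, -1)), Mul(258292, Pow(204860, -1))) = Add(Mul(Rational(-2, 3), Pow(216405, -1)), Mul(258292, Pow(204860, -1))) = Add(Mul(Rational(-2, 3), Rational(1, 216405)), Mul(258292, Rational(1, 204860))) = Add(Rational(-2, 649215), Rational(64573, 51215)) = Rational(8384331553, 6649909245)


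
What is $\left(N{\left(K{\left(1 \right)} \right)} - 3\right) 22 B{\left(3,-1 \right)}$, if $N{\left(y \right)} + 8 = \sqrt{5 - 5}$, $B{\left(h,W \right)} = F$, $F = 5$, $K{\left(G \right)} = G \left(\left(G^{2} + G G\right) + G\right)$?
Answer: $-1210$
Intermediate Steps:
$K{\left(G \right)} = G \left(G + 2 G^{2}\right)$ ($K{\left(G \right)} = G \left(\left(G^{2} + G^{2}\right) + G\right) = G \left(2 G^{2} + G\right) = G \left(G + 2 G^{2}\right)$)
$B{\left(h,W \right)} = 5$
$N{\left(y \right)} = -8$ ($N{\left(y \right)} = -8 + \sqrt{5 - 5} = -8 + \sqrt{0} = -8 + 0 = -8$)
$\left(N{\left(K{\left(1 \right)} \right)} - 3\right) 22 B{\left(3,-1 \right)} = \left(-8 - 3\right) 22 \cdot 5 = \left(-11\right) 22 \cdot 5 = \left(-242\right) 5 = -1210$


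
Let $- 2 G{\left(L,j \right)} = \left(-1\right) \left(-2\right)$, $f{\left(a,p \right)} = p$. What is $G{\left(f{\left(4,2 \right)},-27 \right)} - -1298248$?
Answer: $1298247$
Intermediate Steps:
$G{\left(L,j \right)} = -1$ ($G{\left(L,j \right)} = - \frac{\left(-1\right) \left(-2\right)}{2} = \left(- \frac{1}{2}\right) 2 = -1$)
$G{\left(f{\left(4,2 \right)},-27 \right)} - -1298248 = -1 - -1298248 = -1 + 1298248 = 1298247$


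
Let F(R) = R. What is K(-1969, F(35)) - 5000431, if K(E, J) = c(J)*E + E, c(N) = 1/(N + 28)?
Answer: -315153169/63 ≈ -5.0024e+6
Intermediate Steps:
c(N) = 1/(28 + N)
K(E, J) = E + E/(28 + J) (K(E, J) = E/(28 + J) + E = E + E/(28 + J))
K(-1969, F(35)) - 5000431 = -1969*(29 + 35)/(28 + 35) - 5000431 = -1969*64/63 - 5000431 = -1969*1/63*64 - 5000431 = -126016/63 - 5000431 = -315153169/63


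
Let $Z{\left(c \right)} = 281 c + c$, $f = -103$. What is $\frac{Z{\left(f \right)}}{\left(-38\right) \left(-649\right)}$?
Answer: $- \frac{14523}{12331} \approx -1.1778$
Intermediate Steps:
$Z{\left(c \right)} = 282 c$
$\frac{Z{\left(f \right)}}{\left(-38\right) \left(-649\right)} = \frac{282 \left(-103\right)}{\left(-38\right) \left(-649\right)} = - \frac{29046}{24662} = \left(-29046\right) \frac{1}{24662} = - \frac{14523}{12331}$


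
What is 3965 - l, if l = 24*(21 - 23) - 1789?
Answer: 5802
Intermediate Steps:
l = -1837 (l = 24*(-2) - 1789 = -48 - 1789 = -1837)
3965 - l = 3965 - 1*(-1837) = 3965 + 1837 = 5802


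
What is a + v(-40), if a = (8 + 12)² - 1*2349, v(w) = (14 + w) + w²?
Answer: -375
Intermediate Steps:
v(w) = 14 + w + w²
a = -1949 (a = 20² - 2349 = 400 - 2349 = -1949)
a + v(-40) = -1949 + (14 - 40 + (-40)²) = -1949 + (14 - 40 + 1600) = -1949 + 1574 = -375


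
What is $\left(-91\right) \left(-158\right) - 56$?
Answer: $14322$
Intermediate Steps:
$\left(-91\right) \left(-158\right) - 56 = 14378 - 56 = 14322$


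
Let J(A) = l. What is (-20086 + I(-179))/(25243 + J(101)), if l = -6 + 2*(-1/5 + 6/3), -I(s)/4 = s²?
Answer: -741250/126203 ≈ -5.8735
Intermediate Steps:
I(s) = -4*s²
l = -12/5 (l = -6 + 2*(-1*⅕ + 6*(⅓)) = -6 + 2*(-⅕ + 2) = -6 + 2*(9/5) = -6 + 18/5 = -12/5 ≈ -2.4000)
J(A) = -12/5
(-20086 + I(-179))/(25243 + J(101)) = (-20086 - 4*(-179)²)/(25243 - 12/5) = (-20086 - 4*32041)/(126203/5) = (-20086 - 128164)*(5/126203) = -148250*5/126203 = -741250/126203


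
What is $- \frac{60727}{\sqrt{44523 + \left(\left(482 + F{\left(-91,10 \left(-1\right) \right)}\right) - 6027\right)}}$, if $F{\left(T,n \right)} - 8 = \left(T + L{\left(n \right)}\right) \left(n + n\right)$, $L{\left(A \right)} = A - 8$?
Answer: $- \frac{60727 \sqrt{4574}}{13722} \approx -299.3$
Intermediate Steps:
$L{\left(A \right)} = -8 + A$ ($L{\left(A \right)} = A - 8 = -8 + A$)
$F{\left(T,n \right)} = 8 + 2 n \left(-8 + T + n\right)$ ($F{\left(T,n \right)} = 8 + \left(T + \left(-8 + n\right)\right) \left(n + n\right) = 8 + \left(-8 + T + n\right) 2 n = 8 + 2 n \left(-8 + T + n\right)$)
$- \frac{60727}{\sqrt{44523 + \left(\left(482 + F{\left(-91,10 \left(-1\right) \right)}\right) - 6027\right)}} = - \frac{60727}{\sqrt{44523 - \left(5537 - 2 \cdot 10 \left(-1\right) \left(-8 + 10 \left(-1\right)\right) + 182 \cdot 10 \left(-1\right)\right)}} = - \frac{60727}{\sqrt{44523 - \left(3717 + 20 \left(-8 - 10\right)\right)}} = - \frac{60727}{\sqrt{44523 + \left(\left(482 + \left(8 + 1820 + 2 \left(-10\right) \left(-18\right)\right)\right) - 6027\right)}} = - \frac{60727}{\sqrt{44523 + \left(\left(482 + \left(8 + 1820 + 360\right)\right) - 6027\right)}} = - \frac{60727}{\sqrt{44523 + \left(\left(482 + 2188\right) - 6027\right)}} = - \frac{60727}{\sqrt{44523 + \left(2670 - 6027\right)}} = - \frac{60727}{\sqrt{44523 - 3357}} = - \frac{60727}{\sqrt{41166}} = - \frac{60727}{3 \sqrt{4574}} = - 60727 \frac{\sqrt{4574}}{13722} = - \frac{60727 \sqrt{4574}}{13722}$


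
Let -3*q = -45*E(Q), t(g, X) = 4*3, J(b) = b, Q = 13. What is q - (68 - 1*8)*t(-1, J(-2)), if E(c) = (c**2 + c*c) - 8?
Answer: 4230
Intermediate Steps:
t(g, X) = 12
E(c) = -8 + 2*c**2 (E(c) = (c**2 + c**2) - 8 = 2*c**2 - 8 = -8 + 2*c**2)
q = 4950 (q = -(-15)*(-8 + 2*13**2) = -(-15)*(-8 + 2*169) = -(-15)*(-8 + 338) = -(-15)*330 = -1/3*(-14850) = 4950)
q - (68 - 1*8)*t(-1, J(-2)) = 4950 - (68 - 1*8)*12 = 4950 - (68 - 8)*12 = 4950 - 60*12 = 4950 - 1*720 = 4950 - 720 = 4230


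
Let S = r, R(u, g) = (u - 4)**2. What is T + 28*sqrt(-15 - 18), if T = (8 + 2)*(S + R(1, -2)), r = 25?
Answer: 340 + 28*I*sqrt(33) ≈ 340.0 + 160.85*I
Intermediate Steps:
R(u, g) = (-4 + u)**2
S = 25
T = 340 (T = (8 + 2)*(25 + (-4 + 1)**2) = 10*(25 + (-3)**2) = 10*(25 + 9) = 10*34 = 340)
T + 28*sqrt(-15 - 18) = 340 + 28*sqrt(-15 - 18) = 340 + 28*sqrt(-33) = 340 + 28*(I*sqrt(33)) = 340 + 28*I*sqrt(33)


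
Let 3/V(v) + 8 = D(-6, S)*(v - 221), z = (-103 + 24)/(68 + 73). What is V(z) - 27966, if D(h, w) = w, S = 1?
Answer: -905203911/32368 ≈ -27966.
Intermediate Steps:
z = -79/141 ≈ -0.56028
V(v) = 3/(-229 + v) (V(v) = 3/(-8 + 1*(v - 221)) = 3/(-8 + 1*(-221 + v)) = 3/(-8 + (-221 + v)) = 3/(-229 + v))
V(z) - 27966 = 3/(-229 - 79/141) - 27966 = 3/(-32368/141) - 27966 = 3*(-141/32368) - 27966 = -423/32368 - 27966 = -905203911/32368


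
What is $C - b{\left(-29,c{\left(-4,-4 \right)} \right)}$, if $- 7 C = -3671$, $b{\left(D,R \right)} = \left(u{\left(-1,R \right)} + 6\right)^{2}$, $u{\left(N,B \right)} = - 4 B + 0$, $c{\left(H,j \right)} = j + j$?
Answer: $- \frac{6437}{7} \approx -919.57$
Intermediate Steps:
$c{\left(H,j \right)} = 2 j$
$u{\left(N,B \right)} = - 4 B$
$b{\left(D,R \right)} = \left(6 - 4 R\right)^{2}$ ($b{\left(D,R \right)} = \left(- 4 R + 6\right)^{2} = \left(6 - 4 R\right)^{2}$)
$C = \frac{3671}{7}$ ($C = \left(- \frac{1}{7}\right) \left(-3671\right) = \frac{3671}{7} \approx 524.43$)
$C - b{\left(-29,c{\left(-4,-4 \right)} \right)} = \frac{3671}{7} - 4 \left(-3 + 2 \cdot 2 \left(-4\right)\right)^{2} = \frac{3671}{7} - 4 \left(-3 + 2 \left(-8\right)\right)^{2} = \frac{3671}{7} - 4 \left(-3 - 16\right)^{2} = \frac{3671}{7} - 4 \left(-19\right)^{2} = \frac{3671}{7} - 4 \cdot 361 = \frac{3671}{7} - 1444 = - \frac{6437}{7}$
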